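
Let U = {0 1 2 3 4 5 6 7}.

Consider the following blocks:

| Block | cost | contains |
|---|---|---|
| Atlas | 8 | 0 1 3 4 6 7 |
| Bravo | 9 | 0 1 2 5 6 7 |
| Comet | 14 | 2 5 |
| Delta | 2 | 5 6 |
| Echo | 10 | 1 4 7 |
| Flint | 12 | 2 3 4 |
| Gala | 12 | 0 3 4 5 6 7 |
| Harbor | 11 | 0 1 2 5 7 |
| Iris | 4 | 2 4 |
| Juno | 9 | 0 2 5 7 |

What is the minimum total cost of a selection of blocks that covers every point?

14

Atlas, Delta, Iris together cover every point (Atlas ∪ Delta ∪ Iris = {0, 1, 2, 3, 4, 5, 6, 7}); total cost 8 + 2 + 4 = 14.
No covering selection has total cost below 14.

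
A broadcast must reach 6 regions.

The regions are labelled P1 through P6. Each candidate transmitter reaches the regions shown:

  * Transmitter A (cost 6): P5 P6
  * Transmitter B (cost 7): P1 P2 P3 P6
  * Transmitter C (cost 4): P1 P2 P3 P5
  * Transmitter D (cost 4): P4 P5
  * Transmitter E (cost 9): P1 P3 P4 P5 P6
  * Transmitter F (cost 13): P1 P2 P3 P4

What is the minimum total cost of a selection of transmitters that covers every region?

11

B, D together cover every region (B ∪ D = {P1, P2, P3, P4, P5, P6}); total cost 7 + 4 = 11.
The greedy pick C, D, A costs 14; no covering selection beats 11.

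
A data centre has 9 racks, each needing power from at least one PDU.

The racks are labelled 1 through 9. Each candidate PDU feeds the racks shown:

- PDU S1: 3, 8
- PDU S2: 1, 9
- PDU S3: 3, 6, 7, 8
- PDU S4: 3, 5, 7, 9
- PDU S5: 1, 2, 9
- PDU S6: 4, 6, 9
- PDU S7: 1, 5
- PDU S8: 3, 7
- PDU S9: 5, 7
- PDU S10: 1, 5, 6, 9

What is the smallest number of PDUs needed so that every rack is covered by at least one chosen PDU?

4

S3 and S5 and S6 and S10 together: S3 ∪ S5 ∪ S6 ∪ S10 = {1, 2, 3, 4, 5, 6, 7, 8, 9} — every rack is covered.
No 3 of the 10 PDUs cover everything (all 120 combinations miss at least one rack), so 4 is optimal.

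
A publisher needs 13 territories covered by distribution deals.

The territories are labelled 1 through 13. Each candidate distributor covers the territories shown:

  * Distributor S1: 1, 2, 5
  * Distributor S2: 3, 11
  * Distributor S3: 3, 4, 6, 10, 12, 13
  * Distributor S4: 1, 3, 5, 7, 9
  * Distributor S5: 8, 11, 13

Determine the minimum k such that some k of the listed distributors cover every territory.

Take {S1, S3, S4, S5}. Their union is {1, 2, 3, 4, 5, 6, 7, 8, 9, 10, 11, 12, 13}, which is all 13 territories.
No 3 of the 5 distributors cover everything (all 10 combinations miss at least one territory), so 4 is optimal.

4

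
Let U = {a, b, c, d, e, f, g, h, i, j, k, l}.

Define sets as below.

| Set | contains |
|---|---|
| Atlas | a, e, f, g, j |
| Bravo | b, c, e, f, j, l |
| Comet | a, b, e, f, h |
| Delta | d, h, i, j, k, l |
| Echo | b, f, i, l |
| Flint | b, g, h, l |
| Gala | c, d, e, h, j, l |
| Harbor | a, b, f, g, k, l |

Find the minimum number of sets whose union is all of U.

3

Echo and Gala and Harbor together: Echo ∪ Gala ∪ Harbor = {a, b, c, d, e, f, g, h, i, j, k, l} — every element is covered.
No 2 of the 8 sets cover everything (all 28 combinations miss at least one element), so 3 is optimal.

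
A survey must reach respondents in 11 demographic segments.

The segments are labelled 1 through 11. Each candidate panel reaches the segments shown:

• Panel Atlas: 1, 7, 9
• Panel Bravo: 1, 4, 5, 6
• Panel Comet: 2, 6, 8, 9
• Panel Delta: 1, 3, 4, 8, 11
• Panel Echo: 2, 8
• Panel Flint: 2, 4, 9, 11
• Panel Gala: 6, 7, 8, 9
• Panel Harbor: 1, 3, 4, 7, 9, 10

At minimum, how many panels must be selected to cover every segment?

4

Bravo and Delta and Flint and Harbor together: Bravo ∪ Delta ∪ Flint ∪ Harbor = {1, 2, 3, 4, 5, 6, 7, 8, 9, 10, 11} — every segment is covered.
No 3 of the 8 panels cover everything (all 56 combinations miss at least one segment), so 4 is optimal.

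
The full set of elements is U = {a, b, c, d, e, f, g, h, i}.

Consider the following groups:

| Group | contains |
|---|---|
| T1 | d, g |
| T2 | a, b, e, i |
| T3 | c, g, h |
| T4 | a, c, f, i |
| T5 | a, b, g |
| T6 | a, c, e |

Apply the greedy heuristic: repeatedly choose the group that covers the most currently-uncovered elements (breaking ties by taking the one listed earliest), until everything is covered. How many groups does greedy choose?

Greedy: pick T2 (covers 4 new) → pick T3 (covers 3 new) → pick T1 (covers 1 new) → pick T4 (covers 1 new). Total picks: 4.

4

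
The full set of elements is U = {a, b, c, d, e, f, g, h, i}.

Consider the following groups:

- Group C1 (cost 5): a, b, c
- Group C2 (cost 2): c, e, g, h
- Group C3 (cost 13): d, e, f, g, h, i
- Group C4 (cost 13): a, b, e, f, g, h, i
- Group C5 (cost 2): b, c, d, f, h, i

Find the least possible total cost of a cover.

9

C1, C2, C5 together cover every element (C1 ∪ C2 ∪ C5 = {a, b, c, d, e, f, g, h, i}); total cost 5 + 2 + 2 = 9.
No covering selection has total cost below 9.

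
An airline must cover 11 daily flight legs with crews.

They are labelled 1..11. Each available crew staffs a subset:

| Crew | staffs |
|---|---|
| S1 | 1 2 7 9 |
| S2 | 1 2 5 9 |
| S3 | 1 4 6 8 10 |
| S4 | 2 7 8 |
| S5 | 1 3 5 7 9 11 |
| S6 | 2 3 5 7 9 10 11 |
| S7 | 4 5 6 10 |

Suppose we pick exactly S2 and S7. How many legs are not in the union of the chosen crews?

Union of S2, S7 = {1, 2, 4, 5, 6, 9, 10}.
Not covered: 3, 7, 8, 11 — 4 legs.

4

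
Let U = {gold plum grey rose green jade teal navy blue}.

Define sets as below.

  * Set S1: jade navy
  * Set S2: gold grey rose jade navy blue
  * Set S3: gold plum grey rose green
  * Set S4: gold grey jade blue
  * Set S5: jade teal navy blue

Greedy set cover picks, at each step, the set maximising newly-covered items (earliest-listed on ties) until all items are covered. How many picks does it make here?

Greedy: pick S2 (covers 6 new) → pick S3 (covers 2 new) → pick S5 (covers 1 new). Total picks: 3.
(The true minimum cover uses only 2 sets, so greedy is not optimal here.)

3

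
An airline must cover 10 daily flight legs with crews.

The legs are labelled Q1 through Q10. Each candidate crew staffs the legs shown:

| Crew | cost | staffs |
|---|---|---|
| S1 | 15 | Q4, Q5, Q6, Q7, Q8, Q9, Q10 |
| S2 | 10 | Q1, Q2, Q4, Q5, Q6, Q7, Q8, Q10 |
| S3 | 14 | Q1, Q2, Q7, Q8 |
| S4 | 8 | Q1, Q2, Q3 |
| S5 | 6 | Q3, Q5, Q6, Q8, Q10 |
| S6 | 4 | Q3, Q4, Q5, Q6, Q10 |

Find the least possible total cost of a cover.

S1, S4 together cover every leg (S1 ∪ S4 = {Q1, Q2, Q3, Q4, Q5, Q6, Q7, Q8, Q9, Q10}); total cost 15 + 8 = 23.
The greedy pick S6, S2, S1 costs 29; no covering selection beats 23.

23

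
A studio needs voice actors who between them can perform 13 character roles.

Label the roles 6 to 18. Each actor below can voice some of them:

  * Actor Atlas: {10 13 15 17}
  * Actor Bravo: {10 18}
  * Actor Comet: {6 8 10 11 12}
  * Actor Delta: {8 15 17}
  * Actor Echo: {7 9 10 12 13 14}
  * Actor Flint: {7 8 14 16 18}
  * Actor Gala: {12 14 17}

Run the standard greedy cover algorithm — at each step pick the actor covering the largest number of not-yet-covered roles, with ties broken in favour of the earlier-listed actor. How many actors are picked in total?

4

Greedy: pick Echo (covers 6 new) → pick Comet (covers 3 new) → pick Atlas (covers 2 new) → pick Flint (covers 2 new). Total picks: 4.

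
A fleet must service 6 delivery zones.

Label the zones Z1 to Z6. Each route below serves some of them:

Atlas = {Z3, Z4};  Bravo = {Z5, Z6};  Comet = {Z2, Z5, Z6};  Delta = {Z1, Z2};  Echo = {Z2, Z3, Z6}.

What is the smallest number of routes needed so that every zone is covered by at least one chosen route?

Atlas and Comet and Delta together: Atlas ∪ Comet ∪ Delta = {Z1, Z2, Z3, Z4, Z5, Z6} — every zone is covered.
Only Delta contains Z1, so Delta is forced; the remaining 4 zones need at least 2 more routes (each remaining route adds at most 2) — so at least 3 routes are needed, and 3 is optimal.

3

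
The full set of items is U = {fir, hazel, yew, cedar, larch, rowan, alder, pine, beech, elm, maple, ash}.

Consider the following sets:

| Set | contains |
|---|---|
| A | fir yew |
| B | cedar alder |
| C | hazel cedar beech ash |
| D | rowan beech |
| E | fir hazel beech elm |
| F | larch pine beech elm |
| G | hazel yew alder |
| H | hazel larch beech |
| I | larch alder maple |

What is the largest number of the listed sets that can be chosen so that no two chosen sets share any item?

A, B, D are pairwise disjoint (A={fir,yew}; B={cedar,alder}; D={rowan,beech}).
Every remaining set overlaps one of these, and no 4 of the listed sets are pairwise disjoint, so 3 is the maximum.

3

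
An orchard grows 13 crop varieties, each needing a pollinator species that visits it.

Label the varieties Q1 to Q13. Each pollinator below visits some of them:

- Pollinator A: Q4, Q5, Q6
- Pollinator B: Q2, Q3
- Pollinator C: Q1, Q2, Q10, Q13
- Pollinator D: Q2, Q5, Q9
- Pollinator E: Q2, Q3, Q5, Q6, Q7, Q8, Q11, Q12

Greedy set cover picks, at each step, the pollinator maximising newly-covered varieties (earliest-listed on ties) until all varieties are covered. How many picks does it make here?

Greedy: pick E (covers 8 new) → pick C (covers 3 new) → pick A (covers 1 new) → pick D (covers 1 new). Total picks: 4.

4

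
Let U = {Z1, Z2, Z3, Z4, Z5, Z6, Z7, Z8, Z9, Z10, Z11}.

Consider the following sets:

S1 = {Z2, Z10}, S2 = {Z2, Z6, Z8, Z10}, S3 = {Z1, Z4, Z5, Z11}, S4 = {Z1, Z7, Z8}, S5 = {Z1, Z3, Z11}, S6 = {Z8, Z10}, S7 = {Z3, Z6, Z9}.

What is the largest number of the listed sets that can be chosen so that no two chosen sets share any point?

3

S1, S3, S7 are pairwise disjoint (S1={Z2,Z10}; S3={Z1,Z4,Z5,Z11}; S7={Z3,Z6,Z9}).
Every remaining set overlaps one of these, and no 4 of the listed sets are pairwise disjoint, so 3 is the maximum.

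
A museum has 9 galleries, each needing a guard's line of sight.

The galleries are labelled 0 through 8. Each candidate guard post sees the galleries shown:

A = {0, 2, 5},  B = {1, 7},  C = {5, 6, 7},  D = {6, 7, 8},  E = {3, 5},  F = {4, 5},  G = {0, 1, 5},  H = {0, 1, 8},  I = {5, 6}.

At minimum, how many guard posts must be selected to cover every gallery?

5

Take {A, C, E, F, H}. Their union is {0, 1, 2, 3, 4, 5, 6, 7, 8}, which is all 9 galleries.
No 4 of the 9 guard posts cover everything (all 126 combinations miss at least one gallery), so 5 is optimal.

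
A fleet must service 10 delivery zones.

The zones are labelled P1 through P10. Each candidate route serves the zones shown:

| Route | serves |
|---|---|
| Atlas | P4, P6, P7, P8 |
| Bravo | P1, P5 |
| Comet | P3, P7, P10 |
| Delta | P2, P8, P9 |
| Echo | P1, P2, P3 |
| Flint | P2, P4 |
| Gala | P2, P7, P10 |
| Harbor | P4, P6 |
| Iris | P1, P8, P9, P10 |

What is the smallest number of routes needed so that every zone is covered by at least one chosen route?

Atlas and Bravo and Comet and Delta together: Atlas ∪ Bravo ∪ Comet ∪ Delta = {P1, P2, P3, P4, P5, P6, P7, P8, P9, P10} — every zone is covered.
No 3 of the 9 routes cover everything (all 84 combinations miss at least one zone), so 4 is optimal.

4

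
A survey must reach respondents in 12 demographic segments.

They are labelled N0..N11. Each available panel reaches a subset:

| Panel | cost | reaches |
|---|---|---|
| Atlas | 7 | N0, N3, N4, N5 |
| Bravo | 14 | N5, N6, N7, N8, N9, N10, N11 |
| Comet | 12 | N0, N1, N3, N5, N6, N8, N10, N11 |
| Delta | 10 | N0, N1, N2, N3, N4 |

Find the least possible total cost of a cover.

Bravo, Delta together cover every segment (Bravo ∪ Delta = {N0, N1, N2, N3, N4, N5, N6, N7, N8, N9, N10, N11}); total cost 14 + 10 = 24.
The greedy pick Comet, Delta, Bravo costs 36; no covering selection beats 24.

24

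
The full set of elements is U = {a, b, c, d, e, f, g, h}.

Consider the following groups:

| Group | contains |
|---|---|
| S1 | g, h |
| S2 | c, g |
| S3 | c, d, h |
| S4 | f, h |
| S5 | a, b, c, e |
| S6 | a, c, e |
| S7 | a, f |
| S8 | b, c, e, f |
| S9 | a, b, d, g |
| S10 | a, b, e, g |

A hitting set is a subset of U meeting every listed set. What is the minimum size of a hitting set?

3

The 3 elements {a, c, h} hit every group.
No choice of 2 elements meets every group, so 3 is the minimum.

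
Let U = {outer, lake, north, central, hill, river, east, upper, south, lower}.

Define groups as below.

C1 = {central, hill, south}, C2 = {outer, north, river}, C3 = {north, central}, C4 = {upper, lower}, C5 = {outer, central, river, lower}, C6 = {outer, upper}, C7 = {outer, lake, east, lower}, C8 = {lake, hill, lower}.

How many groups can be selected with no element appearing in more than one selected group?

C3, C6, C8 are pairwise disjoint (C3={north,central}; C6={outer,upper}; C8={lake,hill,lower}).
Every remaining group overlaps one of these, and no 4 of the listed groups are pairwise disjoint, so 3 is the maximum.

3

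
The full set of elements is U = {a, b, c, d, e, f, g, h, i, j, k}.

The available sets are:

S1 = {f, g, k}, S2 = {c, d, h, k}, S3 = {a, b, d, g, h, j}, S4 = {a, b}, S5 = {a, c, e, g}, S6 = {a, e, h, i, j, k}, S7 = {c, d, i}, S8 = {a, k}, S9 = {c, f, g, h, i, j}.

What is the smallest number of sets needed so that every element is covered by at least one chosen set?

Take {S3, S6, S9}. Their union is {a, b, c, d, e, f, g, h, i, j, k}, which is all 11 elements.
No 2 of the 9 sets cover everything (all 36 combinations miss at least one element), so 3 is optimal.

3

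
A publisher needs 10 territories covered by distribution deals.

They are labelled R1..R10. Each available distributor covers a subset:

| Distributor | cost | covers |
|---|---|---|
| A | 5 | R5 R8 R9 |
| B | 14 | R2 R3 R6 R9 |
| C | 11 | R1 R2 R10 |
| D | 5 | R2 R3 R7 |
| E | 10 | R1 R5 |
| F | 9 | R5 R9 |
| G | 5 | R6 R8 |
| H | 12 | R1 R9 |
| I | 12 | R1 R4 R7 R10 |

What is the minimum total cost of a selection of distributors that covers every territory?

A, D, G, I together cover every territory (A ∪ D ∪ G ∪ I = {R1, R2, R3, R4, R5, R6, R7, R8, R9, R10}); total cost 5 + 5 + 5 + 12 = 27.
No covering selection has total cost below 27.

27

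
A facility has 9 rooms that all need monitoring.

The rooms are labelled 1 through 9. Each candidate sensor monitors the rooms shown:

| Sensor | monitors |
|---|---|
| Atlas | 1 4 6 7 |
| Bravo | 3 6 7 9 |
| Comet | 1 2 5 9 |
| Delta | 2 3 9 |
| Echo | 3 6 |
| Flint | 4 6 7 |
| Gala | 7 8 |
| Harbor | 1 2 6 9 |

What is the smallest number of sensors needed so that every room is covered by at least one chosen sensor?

Atlas and Bravo and Comet and Gala together: Atlas ∪ Bravo ∪ Comet ∪ Gala = {1, 2, 3, 4, 5, 6, 7, 8, 9} — every room is covered.
No 3 of the 8 sensors cover everything (all 56 combinations miss at least one room), so 4 is optimal.

4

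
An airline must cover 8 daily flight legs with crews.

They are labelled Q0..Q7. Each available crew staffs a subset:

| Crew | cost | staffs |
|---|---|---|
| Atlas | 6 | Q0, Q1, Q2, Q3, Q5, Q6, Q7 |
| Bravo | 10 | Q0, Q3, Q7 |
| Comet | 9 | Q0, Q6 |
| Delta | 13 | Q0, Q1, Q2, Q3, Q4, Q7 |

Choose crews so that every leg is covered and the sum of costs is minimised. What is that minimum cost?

Atlas, Delta together cover every leg (Atlas ∪ Delta = {Q0, Q1, Q2, Q3, Q4, Q5, Q6, Q7}); total cost 6 + 13 = 19.
No covering selection has total cost below 19.

19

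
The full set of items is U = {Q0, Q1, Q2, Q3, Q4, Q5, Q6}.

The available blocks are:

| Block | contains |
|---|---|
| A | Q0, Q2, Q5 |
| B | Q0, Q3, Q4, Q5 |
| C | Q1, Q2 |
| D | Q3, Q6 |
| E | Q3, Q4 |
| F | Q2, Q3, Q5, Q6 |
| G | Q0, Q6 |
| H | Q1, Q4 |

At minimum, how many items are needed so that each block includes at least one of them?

3

Take T = {Q2, Q4, Q6}. Each listed block contains at least one of these, so T is a hitting set of size 3.
The blocks A, D, H are pairwise disjoint, so any hitting set needs a separate item for each — at least 3. Hence 3 is optimal.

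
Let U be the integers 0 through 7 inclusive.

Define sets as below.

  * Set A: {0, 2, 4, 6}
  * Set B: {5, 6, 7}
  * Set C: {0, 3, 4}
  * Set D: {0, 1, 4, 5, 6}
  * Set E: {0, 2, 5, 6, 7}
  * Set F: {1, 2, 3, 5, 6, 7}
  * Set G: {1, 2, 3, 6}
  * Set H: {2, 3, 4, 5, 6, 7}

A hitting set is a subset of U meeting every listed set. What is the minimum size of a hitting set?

The 2 items {0, 6} hit every set.
The sets B, C are pairwise disjoint, so any hitting set needs a separate item for each — at least 2. Hence 2 is optimal.

2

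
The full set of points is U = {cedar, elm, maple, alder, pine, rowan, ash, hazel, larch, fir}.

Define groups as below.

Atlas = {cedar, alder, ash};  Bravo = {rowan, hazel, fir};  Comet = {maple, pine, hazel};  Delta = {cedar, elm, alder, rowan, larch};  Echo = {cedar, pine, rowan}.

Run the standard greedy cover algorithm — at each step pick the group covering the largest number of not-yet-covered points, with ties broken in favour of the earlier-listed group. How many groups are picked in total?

4

Greedy: pick Delta (covers 5 new) → pick Comet (covers 3 new) → pick Atlas (covers 1 new) → pick Bravo (covers 1 new). Total picks: 4.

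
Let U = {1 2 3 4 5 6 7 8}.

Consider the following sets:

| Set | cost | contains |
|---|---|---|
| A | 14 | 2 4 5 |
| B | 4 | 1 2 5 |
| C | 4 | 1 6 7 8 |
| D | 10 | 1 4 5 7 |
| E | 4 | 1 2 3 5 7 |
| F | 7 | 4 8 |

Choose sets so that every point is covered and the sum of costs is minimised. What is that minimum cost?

15

C, E, F together cover every point (C ∪ E ∪ F = {1, 2, 3, 4, 5, 6, 7, 8}); total cost 4 + 4 + 7 = 15.
No covering selection has total cost below 15.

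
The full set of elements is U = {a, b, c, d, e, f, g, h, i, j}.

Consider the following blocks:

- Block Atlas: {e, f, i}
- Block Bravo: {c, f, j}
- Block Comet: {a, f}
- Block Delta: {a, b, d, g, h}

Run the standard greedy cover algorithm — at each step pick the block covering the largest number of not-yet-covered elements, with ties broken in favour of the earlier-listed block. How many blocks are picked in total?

3

Greedy: pick Delta (covers 5 new) → pick Atlas (covers 3 new) → pick Bravo (covers 2 new). Total picks: 3.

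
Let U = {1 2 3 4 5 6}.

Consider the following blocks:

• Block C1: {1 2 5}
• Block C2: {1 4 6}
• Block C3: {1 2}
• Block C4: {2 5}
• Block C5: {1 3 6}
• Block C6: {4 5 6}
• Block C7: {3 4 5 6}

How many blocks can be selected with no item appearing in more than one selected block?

C3, C7 are pairwise disjoint (C3={1,2}; C7={3,4,5,6}).
Every remaining block overlaps one of these, and no 3 of the listed blocks are pairwise disjoint, so 2 is the maximum.

2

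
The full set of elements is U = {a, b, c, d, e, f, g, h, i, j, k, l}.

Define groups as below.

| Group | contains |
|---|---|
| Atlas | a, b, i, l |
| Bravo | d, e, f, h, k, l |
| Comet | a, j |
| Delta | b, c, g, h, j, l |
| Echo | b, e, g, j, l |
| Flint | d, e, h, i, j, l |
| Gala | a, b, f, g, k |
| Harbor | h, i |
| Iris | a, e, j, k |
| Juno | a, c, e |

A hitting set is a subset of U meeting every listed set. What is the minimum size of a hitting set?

3

The 3 elements {a, g, h} hit every group.
No choice of 2 elements meets every group, so 3 is the minimum.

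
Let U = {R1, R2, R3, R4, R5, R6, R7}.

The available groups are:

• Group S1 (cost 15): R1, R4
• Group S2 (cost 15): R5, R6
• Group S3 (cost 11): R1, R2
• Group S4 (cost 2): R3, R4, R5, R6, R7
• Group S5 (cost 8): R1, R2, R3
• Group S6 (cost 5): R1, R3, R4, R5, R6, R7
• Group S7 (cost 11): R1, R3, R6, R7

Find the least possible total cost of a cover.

10

S4, S5 together cover every item (S4 ∪ S5 = {R1, R2, R3, R4, R5, R6, R7}); total cost 2 + 8 = 10.
No covering selection has total cost below 10.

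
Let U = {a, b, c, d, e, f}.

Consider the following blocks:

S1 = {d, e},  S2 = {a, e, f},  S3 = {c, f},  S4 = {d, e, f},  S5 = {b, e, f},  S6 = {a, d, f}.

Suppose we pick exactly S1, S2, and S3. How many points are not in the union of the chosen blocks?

1

Union of S1, S2, S3 = {a, c, d, e, f}.
Not covered: b — 1 point.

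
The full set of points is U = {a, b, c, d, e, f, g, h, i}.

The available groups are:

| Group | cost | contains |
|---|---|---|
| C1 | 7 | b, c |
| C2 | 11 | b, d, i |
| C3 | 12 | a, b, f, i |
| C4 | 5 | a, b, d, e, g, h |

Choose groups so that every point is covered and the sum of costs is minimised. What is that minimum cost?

24

C1, C3, C4 together cover every point (C1 ∪ C3 ∪ C4 = {a, b, c, d, e, f, g, h, i}); total cost 7 + 12 + 5 = 24.
No covering selection has total cost below 24.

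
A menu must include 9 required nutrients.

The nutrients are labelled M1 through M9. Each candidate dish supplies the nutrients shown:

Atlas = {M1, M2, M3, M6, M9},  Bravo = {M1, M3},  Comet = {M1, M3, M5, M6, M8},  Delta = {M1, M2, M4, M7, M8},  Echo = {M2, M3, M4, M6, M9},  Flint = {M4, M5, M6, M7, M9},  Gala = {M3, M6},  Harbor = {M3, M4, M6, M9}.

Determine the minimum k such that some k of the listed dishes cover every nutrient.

3

Comet and Echo and Flint together: Comet ∪ Echo ∪ Flint = {M1, M2, M3, M4, M5, M6, M7, M8, M9} — every nutrient is covered.
No 2 of the 8 dishes cover everything (all 28 combinations miss at least one nutrient), so 3 is optimal.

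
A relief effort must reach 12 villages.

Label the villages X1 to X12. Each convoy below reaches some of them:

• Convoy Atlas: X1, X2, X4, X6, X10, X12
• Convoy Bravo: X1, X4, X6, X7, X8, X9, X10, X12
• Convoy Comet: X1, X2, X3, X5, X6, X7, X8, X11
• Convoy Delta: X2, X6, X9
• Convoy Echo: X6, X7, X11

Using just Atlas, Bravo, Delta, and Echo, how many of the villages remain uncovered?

Union of Atlas, Bravo, Delta, Echo = {X1, X2, X4, X6, X7, X8, X9, X10, X11, X12}.
Not covered: X3, X5 — 2 villages.

2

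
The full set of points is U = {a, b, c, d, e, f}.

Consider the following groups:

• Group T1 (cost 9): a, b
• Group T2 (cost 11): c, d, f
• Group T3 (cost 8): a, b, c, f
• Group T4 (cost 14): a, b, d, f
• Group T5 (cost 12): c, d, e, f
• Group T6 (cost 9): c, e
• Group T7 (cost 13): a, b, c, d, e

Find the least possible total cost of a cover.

T3, T5 together cover every point (T3 ∪ T5 = {a, b, c, d, e, f}); total cost 8 + 12 = 20.
No covering selection has total cost below 20.

20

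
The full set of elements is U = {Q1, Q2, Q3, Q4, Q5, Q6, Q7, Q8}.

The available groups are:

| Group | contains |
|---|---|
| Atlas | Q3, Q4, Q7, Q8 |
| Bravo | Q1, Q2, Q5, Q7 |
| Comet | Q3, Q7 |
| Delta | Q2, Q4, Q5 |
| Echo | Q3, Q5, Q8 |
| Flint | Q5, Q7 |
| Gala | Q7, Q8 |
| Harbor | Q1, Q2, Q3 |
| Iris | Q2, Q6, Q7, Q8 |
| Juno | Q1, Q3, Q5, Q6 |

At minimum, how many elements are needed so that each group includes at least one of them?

3

The 3 elements {Q3, Q4, Q7} hit every group.
No choice of 2 elements meets every group, so 3 is the minimum.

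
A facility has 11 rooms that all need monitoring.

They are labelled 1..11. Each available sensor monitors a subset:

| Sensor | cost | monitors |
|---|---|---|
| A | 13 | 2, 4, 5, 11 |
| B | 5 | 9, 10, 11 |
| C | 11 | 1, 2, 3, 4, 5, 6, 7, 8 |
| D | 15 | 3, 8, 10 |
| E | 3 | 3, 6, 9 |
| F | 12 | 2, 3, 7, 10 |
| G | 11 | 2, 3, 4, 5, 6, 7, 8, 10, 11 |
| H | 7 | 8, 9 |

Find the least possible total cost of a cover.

16

B, C together cover every room (B ∪ C = {1, 2, 3, 4, 5, 6, 7, 8, 9, 10, 11}); total cost 5 + 11 = 16.
The greedy pick E, G, C costs 25; no covering selection beats 16.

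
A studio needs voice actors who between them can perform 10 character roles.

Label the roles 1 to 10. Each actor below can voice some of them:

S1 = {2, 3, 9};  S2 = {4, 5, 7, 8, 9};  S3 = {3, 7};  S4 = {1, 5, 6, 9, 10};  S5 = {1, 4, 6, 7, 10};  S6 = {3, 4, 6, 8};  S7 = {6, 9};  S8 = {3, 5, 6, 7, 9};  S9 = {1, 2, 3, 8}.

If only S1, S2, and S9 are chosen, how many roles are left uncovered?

2

Union of S1, S2, S9 = {1, 2, 3, 4, 5, 7, 8, 9}.
Not covered: 6, 10 — 2 roles.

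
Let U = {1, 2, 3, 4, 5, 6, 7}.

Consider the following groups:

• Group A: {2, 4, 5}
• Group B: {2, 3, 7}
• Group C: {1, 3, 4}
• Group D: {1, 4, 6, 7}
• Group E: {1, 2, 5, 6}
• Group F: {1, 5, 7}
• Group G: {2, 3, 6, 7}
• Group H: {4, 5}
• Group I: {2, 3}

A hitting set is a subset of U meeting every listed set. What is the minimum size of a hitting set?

3

Take T = {1, 3, 4}. Each listed group contains at least one of these, so T is a hitting set of size 3.
No choice of 2 points meets every group, so 3 is the minimum.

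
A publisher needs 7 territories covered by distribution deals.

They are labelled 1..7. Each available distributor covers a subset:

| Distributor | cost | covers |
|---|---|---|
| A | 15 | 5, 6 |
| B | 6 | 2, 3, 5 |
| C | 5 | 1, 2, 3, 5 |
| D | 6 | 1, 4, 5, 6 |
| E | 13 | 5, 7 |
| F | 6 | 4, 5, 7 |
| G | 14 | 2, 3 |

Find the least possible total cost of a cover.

C, D, F together cover every territory (C ∪ D ∪ F = {1, 2, 3, 4, 5, 6, 7}); total cost 5 + 6 + 6 = 17.
No covering selection has total cost below 17.

17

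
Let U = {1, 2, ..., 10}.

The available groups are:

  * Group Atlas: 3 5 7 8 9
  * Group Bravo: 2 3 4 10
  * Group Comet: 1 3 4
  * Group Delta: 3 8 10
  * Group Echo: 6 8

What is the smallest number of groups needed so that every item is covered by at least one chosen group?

4

Atlas and Bravo and Comet and Echo together: Atlas ∪ Bravo ∪ Comet ∪ Echo = {1, 2, 3, 4, 5, 6, 7, 8, 9, 10} — every item is covered.
No 3 of the 5 groups cover everything (all 10 combinations miss at least one item), so 4 is optimal.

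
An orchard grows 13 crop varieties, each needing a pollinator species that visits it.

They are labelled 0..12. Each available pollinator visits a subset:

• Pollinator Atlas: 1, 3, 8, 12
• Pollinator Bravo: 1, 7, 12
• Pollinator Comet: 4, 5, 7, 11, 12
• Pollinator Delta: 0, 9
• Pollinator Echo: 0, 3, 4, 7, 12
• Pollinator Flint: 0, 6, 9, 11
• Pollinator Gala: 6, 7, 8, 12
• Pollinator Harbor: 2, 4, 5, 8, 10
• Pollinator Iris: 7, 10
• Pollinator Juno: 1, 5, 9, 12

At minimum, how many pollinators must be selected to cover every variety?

Atlas and Bravo and Flint and Harbor together: Atlas ∪ Bravo ∪ Flint ∪ Harbor = {0, 1, 2, 3, 4, 5, 6, 7, 8, 9, 10, 11, 12} — every variety is covered.
No 3 of the 10 pollinators cover everything (all 120 combinations miss at least one variety), so 4 is optimal.

4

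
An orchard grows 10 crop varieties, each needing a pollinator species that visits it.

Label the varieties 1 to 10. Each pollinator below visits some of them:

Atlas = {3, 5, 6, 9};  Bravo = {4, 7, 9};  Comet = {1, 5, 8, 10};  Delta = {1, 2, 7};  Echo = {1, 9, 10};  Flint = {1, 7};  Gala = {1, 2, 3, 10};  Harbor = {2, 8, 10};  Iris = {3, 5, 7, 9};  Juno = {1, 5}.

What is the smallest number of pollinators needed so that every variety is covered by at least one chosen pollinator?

Atlas and Bravo and Delta and Harbor together: Atlas ∪ Bravo ∪ Delta ∪ Harbor = {1, 2, 3, 4, 5, 6, 7, 8, 9, 10} — every variety is covered.
No 3 of the 10 pollinators cover everything (all 120 combinations miss at least one variety), so 4 is optimal.

4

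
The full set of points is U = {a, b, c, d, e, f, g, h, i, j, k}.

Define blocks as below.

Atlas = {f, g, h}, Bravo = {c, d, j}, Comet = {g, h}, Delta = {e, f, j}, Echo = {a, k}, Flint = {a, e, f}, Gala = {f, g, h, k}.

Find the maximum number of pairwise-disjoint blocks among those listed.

3

Bravo, Comet, Echo are pairwise disjoint (Bravo={c,d,j}; Comet={g,h}; Echo={a,k}).
Every remaining block overlaps one of these, and no 4 of the listed blocks are pairwise disjoint, so 3 is the maximum.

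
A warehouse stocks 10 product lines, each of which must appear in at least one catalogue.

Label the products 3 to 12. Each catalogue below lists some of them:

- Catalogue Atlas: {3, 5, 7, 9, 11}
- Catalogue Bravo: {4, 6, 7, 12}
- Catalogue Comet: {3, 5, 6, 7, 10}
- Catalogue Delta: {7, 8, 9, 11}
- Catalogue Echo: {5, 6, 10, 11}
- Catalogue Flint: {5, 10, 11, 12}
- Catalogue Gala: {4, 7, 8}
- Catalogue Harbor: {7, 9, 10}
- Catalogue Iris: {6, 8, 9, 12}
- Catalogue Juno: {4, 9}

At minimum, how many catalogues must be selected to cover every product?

3

Take {Bravo, Comet, Delta}. Their union is {3, 4, 5, 6, 7, 8, 9, 10, 11, 12}, which is all 10 products.
No 2 of the 10 catalogues cover everything (all 45 combinations miss at least one product), so 3 is optimal.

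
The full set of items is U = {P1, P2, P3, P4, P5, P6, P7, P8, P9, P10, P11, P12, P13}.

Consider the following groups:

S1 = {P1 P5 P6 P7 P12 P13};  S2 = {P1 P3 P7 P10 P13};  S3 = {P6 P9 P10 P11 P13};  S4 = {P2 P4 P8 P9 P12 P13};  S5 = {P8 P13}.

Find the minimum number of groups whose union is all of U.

4

Take {S1, S2, S3, S4}. Their union is {P1, P2, P3, P4, P5, P6, P7, P8, P9, P10, P11, P12, P13}, which is all 13 items.
No 3 of the 5 groups cover everything (all 10 combinations miss at least one item), so 4 is optimal.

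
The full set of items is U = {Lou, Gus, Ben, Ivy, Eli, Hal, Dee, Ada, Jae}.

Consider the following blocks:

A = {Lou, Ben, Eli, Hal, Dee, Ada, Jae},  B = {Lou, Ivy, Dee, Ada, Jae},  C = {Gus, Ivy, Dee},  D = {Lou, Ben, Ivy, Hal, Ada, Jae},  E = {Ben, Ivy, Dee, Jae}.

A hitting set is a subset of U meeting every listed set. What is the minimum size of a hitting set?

Take H = {Dee, Jae}. Each listed block contains at least one of these, so H is a hitting set of size 2.
No single item lies in every block, so at least 2 are needed and 2 is optimal.

2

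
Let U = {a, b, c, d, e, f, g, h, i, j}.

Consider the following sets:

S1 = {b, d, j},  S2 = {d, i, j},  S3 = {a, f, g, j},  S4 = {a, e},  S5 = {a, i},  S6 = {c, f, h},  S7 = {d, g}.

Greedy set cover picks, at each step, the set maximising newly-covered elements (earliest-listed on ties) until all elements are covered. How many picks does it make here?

Greedy: pick S3 (covers 4 new) → pick S1 (covers 2 new) → pick S6 (covers 2 new) → pick S2 (covers 1 new) → pick S4 (covers 1 new). Total picks: 5.

5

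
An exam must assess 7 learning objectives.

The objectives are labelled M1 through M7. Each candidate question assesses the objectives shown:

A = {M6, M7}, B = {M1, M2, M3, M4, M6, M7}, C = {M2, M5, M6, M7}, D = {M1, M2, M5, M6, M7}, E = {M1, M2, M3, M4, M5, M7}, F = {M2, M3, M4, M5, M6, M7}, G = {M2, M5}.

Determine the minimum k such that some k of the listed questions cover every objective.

B and D together: B ∪ D = {M1, M2, M3, M4, M5, M6, M7} — every objective is covered.
No single question has all 7 objectives (the largest, B, has 6), so 2 is optimal.

2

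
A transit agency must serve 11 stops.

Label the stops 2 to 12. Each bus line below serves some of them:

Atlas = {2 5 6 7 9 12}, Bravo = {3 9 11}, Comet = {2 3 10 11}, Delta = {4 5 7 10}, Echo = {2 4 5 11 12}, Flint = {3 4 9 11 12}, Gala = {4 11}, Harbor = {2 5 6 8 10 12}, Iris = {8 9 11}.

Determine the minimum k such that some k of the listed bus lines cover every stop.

3

Take {Atlas, Flint, Harbor}. Their union is {2, 3, 4, 5, 6, 7, 8, 9, 10, 11, 12}, which is all 11 stops.
No 2 of the 9 bus lines cover everything (all 36 combinations miss at least one stop), so 3 is optimal.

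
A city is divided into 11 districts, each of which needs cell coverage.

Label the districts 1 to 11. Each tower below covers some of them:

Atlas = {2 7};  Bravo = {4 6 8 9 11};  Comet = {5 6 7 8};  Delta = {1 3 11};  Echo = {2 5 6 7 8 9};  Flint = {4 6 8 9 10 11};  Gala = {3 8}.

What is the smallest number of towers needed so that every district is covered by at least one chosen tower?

Delta and Echo and Flint together: Delta ∪ Echo ∪ Flint = {1, 2, 3, 4, 5, 6, 7, 8, 9, 10, 11} — every district is covered.
Only Delta contains 1, so Delta is forced; the remaining 8 districts need at least 2 more towers (each remaining tower adds at most 6) — so at least 3 towers are needed, and 3 is optimal.

3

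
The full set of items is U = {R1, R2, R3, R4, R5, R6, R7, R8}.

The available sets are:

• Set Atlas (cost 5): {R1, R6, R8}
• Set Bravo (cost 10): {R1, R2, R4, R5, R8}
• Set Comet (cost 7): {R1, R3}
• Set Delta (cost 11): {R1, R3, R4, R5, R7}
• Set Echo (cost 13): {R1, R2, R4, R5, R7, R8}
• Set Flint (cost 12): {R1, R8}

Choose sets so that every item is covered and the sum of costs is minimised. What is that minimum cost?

25

Atlas, Comet, Echo together cover every item (Atlas ∪ Comet ∪ Echo = {R1, R2, R3, R4, R5, R6, R7, R8}); total cost 5 + 7 + 13 = 25.
The greedy pick Atlas, Delta, Bravo costs 26; no covering selection beats 25.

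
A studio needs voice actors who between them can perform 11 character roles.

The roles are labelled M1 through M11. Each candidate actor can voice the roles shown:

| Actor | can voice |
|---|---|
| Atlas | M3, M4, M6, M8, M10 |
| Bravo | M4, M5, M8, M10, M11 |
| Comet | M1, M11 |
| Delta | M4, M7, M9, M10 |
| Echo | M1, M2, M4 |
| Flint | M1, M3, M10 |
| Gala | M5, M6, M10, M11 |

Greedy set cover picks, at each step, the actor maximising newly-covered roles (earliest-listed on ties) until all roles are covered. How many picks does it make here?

4

Greedy: pick Atlas (covers 5 new) → pick Bravo (covers 2 new) → pick Delta (covers 2 new) → pick Echo (covers 2 new). Total picks: 4.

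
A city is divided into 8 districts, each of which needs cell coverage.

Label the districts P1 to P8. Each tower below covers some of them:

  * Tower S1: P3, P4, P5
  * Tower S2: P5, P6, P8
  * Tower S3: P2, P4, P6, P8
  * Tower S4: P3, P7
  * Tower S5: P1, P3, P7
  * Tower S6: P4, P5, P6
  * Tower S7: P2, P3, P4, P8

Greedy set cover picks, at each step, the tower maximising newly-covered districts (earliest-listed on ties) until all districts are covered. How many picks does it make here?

3

Greedy: pick S3 (covers 4 new) → pick S5 (covers 3 new) → pick S1 (covers 1 new). Total picks: 3.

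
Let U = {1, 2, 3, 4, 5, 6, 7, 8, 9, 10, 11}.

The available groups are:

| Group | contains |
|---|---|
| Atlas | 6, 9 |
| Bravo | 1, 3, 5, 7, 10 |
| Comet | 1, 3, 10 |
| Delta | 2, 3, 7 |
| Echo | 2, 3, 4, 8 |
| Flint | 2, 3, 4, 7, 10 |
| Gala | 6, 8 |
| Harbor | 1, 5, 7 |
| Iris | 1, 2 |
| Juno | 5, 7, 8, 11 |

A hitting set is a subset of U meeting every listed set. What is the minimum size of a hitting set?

Take H = {1, 4, 6, 7}. Each listed group contains at least one of these, so H is a hitting set of size 4.
No choice of 3 points meets every group, so 4 is the minimum.

4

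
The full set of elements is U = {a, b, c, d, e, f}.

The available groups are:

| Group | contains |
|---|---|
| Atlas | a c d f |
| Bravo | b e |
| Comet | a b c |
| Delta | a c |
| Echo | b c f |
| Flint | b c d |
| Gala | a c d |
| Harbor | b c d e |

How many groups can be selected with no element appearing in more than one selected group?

2

Bravo, Delta are pairwise disjoint (Bravo={b,e}; Delta={a,c}).
Every remaining group overlaps one of these, and no 3 of the listed groups are pairwise disjoint, so 2 is the maximum.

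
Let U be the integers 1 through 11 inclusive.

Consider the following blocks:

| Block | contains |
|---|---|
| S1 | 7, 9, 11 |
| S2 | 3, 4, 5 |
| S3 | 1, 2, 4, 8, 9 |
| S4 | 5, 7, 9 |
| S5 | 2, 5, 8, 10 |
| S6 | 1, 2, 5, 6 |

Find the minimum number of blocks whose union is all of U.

4

Take {S1, S2, S5, S6}. Their union is {1, 2, 3, 4, 5, 6, 7, 8, 9, 10, 11}, which is all 11 elements.
Only S6 contains 6, so S6 is forced; the remaining 7 elements need at least 3 more blocks (each remaining block adds at most 3) — so at least 4 blocks are needed, and 4 is optimal.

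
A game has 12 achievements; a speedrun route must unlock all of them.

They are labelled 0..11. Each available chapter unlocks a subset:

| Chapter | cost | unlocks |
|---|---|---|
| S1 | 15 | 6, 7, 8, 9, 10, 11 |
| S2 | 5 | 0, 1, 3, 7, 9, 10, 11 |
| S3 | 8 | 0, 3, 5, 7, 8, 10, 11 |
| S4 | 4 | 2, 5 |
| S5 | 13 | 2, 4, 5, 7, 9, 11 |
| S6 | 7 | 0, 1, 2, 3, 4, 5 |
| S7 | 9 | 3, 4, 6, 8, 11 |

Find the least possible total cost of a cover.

S2, S4, S7 together cover every achievement (S2 ∪ S4 ∪ S7 = {0, 1, 2, 3, 4, 5, 6, 7, 8, 9, 10, 11}); total cost 5 + 4 + 9 = 18.
No covering selection has total cost below 18.

18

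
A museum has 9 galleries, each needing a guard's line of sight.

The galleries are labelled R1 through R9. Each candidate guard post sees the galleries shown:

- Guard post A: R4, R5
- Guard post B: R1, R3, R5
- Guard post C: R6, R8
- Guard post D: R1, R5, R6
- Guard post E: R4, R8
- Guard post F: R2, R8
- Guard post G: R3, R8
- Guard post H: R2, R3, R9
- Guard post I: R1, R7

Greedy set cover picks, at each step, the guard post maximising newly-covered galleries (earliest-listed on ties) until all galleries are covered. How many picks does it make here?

5

Greedy: pick B (covers 3 new) → pick C (covers 2 new) → pick H (covers 2 new) → pick A (covers 1 new) → pick I (covers 1 new). Total picks: 5.
(The true minimum cover uses only 4 guard posts, so greedy is not optimal here.)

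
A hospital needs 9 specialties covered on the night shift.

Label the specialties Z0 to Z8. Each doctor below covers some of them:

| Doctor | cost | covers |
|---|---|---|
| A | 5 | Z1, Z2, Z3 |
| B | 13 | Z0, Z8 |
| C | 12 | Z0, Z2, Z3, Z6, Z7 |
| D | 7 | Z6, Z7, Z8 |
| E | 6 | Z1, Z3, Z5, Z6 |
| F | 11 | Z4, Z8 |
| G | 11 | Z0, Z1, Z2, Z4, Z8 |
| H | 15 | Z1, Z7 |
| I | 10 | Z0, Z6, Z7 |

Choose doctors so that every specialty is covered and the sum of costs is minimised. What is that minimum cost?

24

D, E, G together cover every specialty (D ∪ E ∪ G = {Z0, Z1, Z2, Z3, Z4, Z5, Z6, Z7, Z8}); total cost 7 + 6 + 11 = 24.
No covering selection has total cost below 24.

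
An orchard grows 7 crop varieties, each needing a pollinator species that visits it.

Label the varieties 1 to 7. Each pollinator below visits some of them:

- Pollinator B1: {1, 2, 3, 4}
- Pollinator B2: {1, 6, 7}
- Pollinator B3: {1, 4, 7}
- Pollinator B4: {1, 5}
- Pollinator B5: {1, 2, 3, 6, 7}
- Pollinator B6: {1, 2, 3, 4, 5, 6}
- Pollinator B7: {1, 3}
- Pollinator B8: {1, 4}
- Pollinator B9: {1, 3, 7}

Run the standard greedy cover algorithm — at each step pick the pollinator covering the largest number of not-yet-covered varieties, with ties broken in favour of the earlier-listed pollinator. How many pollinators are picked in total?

2

Greedy: pick B6 (covers 6 new) → pick B2 (covers 1 new). Total picks: 2.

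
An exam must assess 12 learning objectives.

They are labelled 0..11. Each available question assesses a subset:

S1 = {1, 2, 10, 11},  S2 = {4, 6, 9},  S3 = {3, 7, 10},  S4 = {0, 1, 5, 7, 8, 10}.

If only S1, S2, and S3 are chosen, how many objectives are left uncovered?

Union of S1, S2, S3 = {1, 2, 3, 4, 6, 7, 9, 10, 11}.
Not covered: 0, 5, 8 — 3 objectives.

3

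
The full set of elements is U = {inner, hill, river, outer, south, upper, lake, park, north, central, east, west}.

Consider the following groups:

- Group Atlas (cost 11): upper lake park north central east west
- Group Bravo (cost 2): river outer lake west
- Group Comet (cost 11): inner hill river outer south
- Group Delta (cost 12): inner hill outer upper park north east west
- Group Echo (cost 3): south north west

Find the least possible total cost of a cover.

Atlas, Comet together cover every element (Atlas ∪ Comet = {inner, hill, river, outer, south, upper, lake, park, north, central, east, west}); total cost 11 + 11 = 22.
The greedy pick Bravo, Echo, Delta, Atlas costs 28; no covering selection beats 22.

22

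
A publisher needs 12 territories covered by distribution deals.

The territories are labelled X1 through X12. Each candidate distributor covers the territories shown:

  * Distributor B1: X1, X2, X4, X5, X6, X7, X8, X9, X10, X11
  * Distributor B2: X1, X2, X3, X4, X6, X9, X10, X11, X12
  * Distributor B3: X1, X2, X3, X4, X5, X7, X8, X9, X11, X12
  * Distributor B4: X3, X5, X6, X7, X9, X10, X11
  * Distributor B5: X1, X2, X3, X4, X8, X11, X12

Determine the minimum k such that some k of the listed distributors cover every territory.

2

Take {B4, B5}. Their union is {X1, X2, X3, X4, X5, X6, X7, X8, X9, X10, X11, X12}, which is all 12 territories.
No single distributor has all 12 territories (the largest, B1, has 10), so 2 is optimal.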